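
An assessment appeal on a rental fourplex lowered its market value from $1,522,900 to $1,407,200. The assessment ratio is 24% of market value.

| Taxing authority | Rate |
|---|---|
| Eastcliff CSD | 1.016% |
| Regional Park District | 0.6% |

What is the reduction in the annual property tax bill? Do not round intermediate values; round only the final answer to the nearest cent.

Old assessed value = $1,522,900 × 0.24 = $365,496
New assessed value = $1,407,200 × 0.24 = $337,728
Combined rate = 0.01016 + 0.006 = 0.01616
Old tax = $365,496 × 0.01616 = $5,906.41536
New tax = $337,728 × 0.01616 = $5,457.68448
Reduction = $5,906.41536 − $5,457.68448 = $448.73088

$448.73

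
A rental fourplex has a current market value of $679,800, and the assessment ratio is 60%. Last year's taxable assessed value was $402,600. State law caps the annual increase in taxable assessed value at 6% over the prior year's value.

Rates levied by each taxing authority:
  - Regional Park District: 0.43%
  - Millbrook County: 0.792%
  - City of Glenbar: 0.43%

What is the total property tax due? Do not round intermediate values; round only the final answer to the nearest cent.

Uncapped assessed value = $679,800 × 0.6 = $407,880
Cap limit = $402,600 × 1.06 = $426,756
Taxable assessed value = min($407,880, $426,756) = $407,880 (cap does not bind)
Regional Park District: $407,880 × 0.0043 = $1,753.884
Millbrook County: $407,880 × 0.00792 = $3,230.4096
City of Glenbar: $407,880 × 0.0043 = $1,753.884
Total = $6,738.1776

$6,738.18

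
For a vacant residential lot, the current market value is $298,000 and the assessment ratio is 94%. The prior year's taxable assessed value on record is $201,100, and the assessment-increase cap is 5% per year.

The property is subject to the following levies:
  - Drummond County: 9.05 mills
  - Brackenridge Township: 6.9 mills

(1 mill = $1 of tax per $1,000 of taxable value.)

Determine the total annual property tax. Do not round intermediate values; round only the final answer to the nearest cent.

Uncapped assessed value = $298,000 × 0.94 = $280,120
Cap limit = $201,100 × 1.05 = $211,155
Taxable assessed value = min($280,120, $211,155) = $211,155 (cap binds)
Drummond County: $211,155 × 0.00905 = $1,910.95275
Brackenridge Township: $211,155 × 0.0069 = $1,456.9695
Total = $3,367.92225

$3,367.92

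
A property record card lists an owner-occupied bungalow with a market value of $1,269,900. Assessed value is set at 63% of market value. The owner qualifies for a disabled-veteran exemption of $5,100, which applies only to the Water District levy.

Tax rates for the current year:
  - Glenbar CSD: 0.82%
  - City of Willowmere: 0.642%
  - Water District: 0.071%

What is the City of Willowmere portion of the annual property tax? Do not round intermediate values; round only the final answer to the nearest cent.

Assessed value = $1,269,900 × 0.63 = $800,037
City of Willowmere taxable value = $800,037 (exemption does not apply)
City of Willowmere levy = $800,037 × 0.00642 = $5,136.23754

$5,136.24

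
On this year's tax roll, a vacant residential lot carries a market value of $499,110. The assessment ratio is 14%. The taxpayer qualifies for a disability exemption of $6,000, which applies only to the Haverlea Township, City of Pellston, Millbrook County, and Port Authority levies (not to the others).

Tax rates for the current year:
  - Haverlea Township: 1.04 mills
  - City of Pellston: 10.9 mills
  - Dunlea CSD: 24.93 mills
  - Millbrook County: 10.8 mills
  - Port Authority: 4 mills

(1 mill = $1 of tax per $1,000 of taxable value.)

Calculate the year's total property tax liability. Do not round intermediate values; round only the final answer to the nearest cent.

$3,450.02

Assessed value = $499,110 × 0.14 = $69,875.4
Haverlea Township: ($69,875.4 − $6,000) × 0.00104 = $63,875.4 × 0.00104 = $66.430416
City of Pellston: ($69,875.4 − $6,000) × 0.0109 = $63,875.4 × 0.0109 = $696.24186
Dunlea CSD: $69,875.4 × 0.02493 = $1,741.993722
Millbrook County: ($69,875.4 − $6,000) × 0.0108 = $63,875.4 × 0.0108 = $689.85432
Port Authority: ($69,875.4 − $6,000) × 0.004 = $63,875.4 × 0.004 = $255.5016
Total = $3,450.021918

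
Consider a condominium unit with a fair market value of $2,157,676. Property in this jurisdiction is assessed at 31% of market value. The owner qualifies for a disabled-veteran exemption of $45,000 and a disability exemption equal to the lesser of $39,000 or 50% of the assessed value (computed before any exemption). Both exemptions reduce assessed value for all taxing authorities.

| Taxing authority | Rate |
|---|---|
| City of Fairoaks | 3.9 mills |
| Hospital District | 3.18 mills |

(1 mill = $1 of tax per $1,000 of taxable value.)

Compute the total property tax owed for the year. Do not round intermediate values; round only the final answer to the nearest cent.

$4,140.95

Assessed value = $2,157,676 × 0.31 = $668,879.56
Disability exemption = min($39,000, 50% × $668,879.56) = min($39,000, $334,439.78) = $39,000 (dollar cap binds)
Taxable value = $668,879.56 − $45,000 − $39,000 = $584,879.56
City of Fairoaks: $584,879.56 × 0.0039 = $2,281.030284
Hospital District: $584,879.56 × 0.00318 = $1,859.9170008
Total = $4,140.9472848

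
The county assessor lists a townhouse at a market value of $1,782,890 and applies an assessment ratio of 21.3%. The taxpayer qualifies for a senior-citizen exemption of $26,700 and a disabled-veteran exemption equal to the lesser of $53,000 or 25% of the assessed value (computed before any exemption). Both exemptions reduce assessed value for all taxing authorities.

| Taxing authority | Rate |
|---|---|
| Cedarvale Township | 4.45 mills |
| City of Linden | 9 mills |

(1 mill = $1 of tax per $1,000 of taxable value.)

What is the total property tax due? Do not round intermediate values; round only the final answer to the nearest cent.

$4,035.75

Assessed value = $1,782,890 × 0.213 = $379,755.57
Disabled-veteran exemption = min($53,000, 25% × $379,755.57) = min($53,000, $94,938.8925) = $53,000 (dollar cap binds)
Taxable value = $379,755.57 − $26,700 − $53,000 = $300,055.57
Cedarvale Township: $300,055.57 × 0.00445 = $1,335.2472865
City of Linden: $300,055.57 × 0.009 = $2,700.50013
Total = $4,035.7474165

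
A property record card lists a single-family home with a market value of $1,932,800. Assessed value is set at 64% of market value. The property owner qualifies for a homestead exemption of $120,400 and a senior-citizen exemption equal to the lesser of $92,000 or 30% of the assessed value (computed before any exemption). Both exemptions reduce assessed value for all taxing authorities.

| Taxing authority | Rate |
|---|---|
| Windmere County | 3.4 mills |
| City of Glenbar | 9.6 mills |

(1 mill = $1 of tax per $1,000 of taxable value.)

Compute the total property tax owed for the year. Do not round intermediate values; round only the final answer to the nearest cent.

$13,319.70

Assessed value = $1,932,800 × 0.64 = $1,236,992
Senior-citizen exemption = min($92,000, 30% × $1,236,992) = min($92,000, $371,097.6) = $92,000 (dollar cap binds)
Taxable value = $1,236,992 − $120,400 − $92,000 = $1,024,592
Windmere County: $1,024,592 × 0.0034 = $3,483.6128
City of Glenbar: $1,024,592 × 0.0096 = $9,836.0832
Total = $13,319.696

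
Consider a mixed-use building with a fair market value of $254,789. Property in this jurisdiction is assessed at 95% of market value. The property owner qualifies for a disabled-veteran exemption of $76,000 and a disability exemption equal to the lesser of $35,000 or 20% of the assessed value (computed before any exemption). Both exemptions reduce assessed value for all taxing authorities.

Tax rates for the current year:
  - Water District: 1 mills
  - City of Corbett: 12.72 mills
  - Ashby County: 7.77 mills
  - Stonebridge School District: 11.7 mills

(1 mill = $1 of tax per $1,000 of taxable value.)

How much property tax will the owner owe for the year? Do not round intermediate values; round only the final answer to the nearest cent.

Assessed value = $254,789 × 0.95 = $242,049.55
Disability exemption = min($35,000, 20% × $242,049.55) = min($35,000, $48,409.91) = $35,000 (dollar cap binds)
Taxable value = $242,049.55 − $76,000 − $35,000 = $131,049.55
Water District: $131,049.55 × 0.001 = $131.04955
City of Corbett: $131,049.55 × 0.01272 = $1,666.950276
Ashby County: $131,049.55 × 0.00777 = $1,018.2550035
Stonebridge School District: $131,049.55 × 0.0117 = $1,533.279735
Total = $4,349.5345645

$4,349.53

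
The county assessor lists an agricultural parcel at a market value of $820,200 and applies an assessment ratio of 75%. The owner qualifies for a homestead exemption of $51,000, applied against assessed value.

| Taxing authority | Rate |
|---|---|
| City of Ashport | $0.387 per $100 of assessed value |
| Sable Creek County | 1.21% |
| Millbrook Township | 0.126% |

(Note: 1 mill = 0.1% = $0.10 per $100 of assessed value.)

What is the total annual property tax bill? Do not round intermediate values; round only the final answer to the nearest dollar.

$9,720

Assessed value = $820,200 × 0.75 = $615,150
Taxable value = $615,150 − $51,000 = $564,150
City of Ashport: $564,150 × 0.00387 = $2,183.2605
Sable Creek County: $564,150 × 0.0121 = $6,826.215
Millbrook Township: $564,150 × 0.00126 = $710.829
Total = $9,720.3045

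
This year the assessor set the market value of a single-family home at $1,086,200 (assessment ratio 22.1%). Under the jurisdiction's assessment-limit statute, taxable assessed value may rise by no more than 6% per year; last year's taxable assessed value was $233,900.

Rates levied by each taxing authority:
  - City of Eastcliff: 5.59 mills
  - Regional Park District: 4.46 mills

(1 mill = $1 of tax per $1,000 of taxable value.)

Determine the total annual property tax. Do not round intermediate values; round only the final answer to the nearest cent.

Uncapped assessed value = $1,086,200 × 0.221 = $240,050.2
Cap limit = $233,900 × 1.06 = $247,934
Taxable assessed value = min($240,050.2, $247,934) = $240,050.2 (cap does not bind)
City of Eastcliff: $240,050.2 × 0.00559 = $1,341.880618
Regional Park District: $240,050.2 × 0.00446 = $1,070.623892
Total = $2,412.50451

$2,412.50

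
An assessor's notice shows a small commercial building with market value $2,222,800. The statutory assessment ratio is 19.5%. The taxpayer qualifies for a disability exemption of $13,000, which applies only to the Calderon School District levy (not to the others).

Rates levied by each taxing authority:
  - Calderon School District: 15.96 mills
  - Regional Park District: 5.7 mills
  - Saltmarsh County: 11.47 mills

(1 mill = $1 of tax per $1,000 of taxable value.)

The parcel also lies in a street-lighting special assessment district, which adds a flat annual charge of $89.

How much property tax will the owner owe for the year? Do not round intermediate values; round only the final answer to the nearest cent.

$14,241.59

Assessed value = $2,222,800 × 0.195 = $433,446
Calderon School District: ($433,446 − $13,000) × 0.01596 = $420,446 × 0.01596 = $6,710.31816
Regional Park District: $433,446 × 0.0057 = $2,470.6422
Saltmarsh County: $433,446 × 0.01147 = $4,971.62562
Levies subtotal = $14,152.58598
Total = $14,152.58598 + $89 = $14,241.58598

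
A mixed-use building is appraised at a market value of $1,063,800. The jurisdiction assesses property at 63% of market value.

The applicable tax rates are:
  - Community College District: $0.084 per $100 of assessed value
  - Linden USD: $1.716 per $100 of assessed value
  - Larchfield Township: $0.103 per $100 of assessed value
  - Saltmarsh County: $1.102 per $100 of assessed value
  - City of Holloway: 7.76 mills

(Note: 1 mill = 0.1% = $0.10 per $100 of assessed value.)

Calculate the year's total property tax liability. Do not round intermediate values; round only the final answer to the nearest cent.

$25,340.04

Assessed value = $1,063,800 × 0.63 = $670,194
Community College District: $670,194 × 0.00084 = $562.96296
Linden USD: $670,194 × 0.01716 = $11,500.52904
Larchfield Township: $670,194 × 0.00103 = $690.29982
Saltmarsh County: $670,194 × 0.01102 = $7,385.53788
City of Holloway: $670,194 × 0.00776 = $5,200.70544
Total = $25,340.03514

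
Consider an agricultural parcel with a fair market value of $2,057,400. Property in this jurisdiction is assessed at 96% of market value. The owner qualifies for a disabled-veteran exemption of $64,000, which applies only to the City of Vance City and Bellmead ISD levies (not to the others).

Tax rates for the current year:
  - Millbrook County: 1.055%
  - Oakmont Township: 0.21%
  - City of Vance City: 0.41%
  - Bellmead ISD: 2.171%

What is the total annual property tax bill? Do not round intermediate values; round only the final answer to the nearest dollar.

$74,311

Assessed value = $2,057,400 × 0.96 = $1,975,104
Millbrook County: $1,975,104 × 0.01055 = $20,837.3472
Oakmont Township: $1,975,104 × 0.0021 = $4,147.7184
City of Vance City: ($1,975,104 − $64,000) × 0.0041 = $1,911,104 × 0.0041 = $7,835.5264
Bellmead ISD: ($1,975,104 − $64,000) × 0.02171 = $1,911,104 × 0.02171 = $41,490.06784
Total = $74,310.65984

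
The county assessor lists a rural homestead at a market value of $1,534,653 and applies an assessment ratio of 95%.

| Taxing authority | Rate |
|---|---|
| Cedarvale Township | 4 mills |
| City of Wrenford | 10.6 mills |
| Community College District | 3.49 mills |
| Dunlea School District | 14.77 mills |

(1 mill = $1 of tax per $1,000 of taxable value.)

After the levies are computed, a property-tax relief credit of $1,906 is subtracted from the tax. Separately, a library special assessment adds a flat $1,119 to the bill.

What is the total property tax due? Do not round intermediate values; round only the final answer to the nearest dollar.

Assessed value = $1,534,653 × 0.95 = $1,457,920.35
Cedarvale Township: $1,457,920.35 × 0.004 = $5,831.6814
City of Wrenford: $1,457,920.35 × 0.0106 = $15,453.95571
Community College District: $1,457,920.35 × 0.00349 = $5,088.1420215
Dunlea School District: $1,457,920.35 × 0.01477 = $21,533.4835695
Levies subtotal = $47,907.262701
After credit = $47,907.262701 − $1,906 = $46,001.262701
Total = $46,001.262701 + $1,119 = $47,120.262701

$47,120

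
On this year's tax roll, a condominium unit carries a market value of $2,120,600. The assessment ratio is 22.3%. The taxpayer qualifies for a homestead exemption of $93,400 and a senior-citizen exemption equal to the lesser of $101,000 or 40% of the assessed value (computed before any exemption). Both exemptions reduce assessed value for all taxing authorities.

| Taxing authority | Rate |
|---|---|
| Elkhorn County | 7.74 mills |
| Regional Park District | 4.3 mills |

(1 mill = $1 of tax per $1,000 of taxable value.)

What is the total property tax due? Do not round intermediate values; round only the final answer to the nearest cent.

Assessed value = $2,120,600 × 0.223 = $472,893.8
Senior-citizen exemption = min($101,000, 40% × $472,893.8) = min($101,000, $189,157.52) = $101,000 (dollar cap binds)
Taxable value = $472,893.8 − $93,400 − $101,000 = $278,493.8
Elkhorn County: $278,493.8 × 0.00774 = $2,155.542012
Regional Park District: $278,493.8 × 0.0043 = $1,197.52334
Total = $3,353.065352

$3,353.07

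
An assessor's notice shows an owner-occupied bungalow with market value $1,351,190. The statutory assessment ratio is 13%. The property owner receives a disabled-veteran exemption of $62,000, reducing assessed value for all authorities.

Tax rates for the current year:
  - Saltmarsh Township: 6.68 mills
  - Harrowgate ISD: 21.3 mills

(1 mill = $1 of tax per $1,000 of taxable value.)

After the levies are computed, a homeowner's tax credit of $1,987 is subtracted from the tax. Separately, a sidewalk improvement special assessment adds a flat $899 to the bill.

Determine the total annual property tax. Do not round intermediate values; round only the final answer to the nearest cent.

Assessed value = $1,351,190 × 0.13 = $175,654.7
Taxable value = $175,654.7 − $62,000 = $113,654.7
Saltmarsh Township: $113,654.7 × 0.00668 = $759.213396
Harrowgate ISD: $113,654.7 × 0.0213 = $2,420.84511
Levies subtotal = $3,180.058506
After credit = $3,180.058506 − $1,987 = $1,193.058506
Total = $1,193.058506 + $899 = $2,092.058506

$2,092.06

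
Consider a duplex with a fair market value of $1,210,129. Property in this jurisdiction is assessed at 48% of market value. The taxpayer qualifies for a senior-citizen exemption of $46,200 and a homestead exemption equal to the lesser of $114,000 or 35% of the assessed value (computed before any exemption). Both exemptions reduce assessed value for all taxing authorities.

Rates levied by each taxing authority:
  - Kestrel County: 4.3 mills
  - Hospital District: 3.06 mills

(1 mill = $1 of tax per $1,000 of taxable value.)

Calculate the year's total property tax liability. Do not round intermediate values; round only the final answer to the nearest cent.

$3,096.07

Assessed value = $1,210,129 × 0.48 = $580,861.92
Homestead exemption = min($114,000, 35% × $580,861.92) = min($114,000, $203,301.672) = $114,000 (dollar cap binds)
Taxable value = $580,861.92 − $46,200 − $114,000 = $420,661.92
Kestrel County: $420,661.92 × 0.0043 = $1,808.846256
Hospital District: $420,661.92 × 0.00306 = $1,287.2254752
Total = $3,096.0717312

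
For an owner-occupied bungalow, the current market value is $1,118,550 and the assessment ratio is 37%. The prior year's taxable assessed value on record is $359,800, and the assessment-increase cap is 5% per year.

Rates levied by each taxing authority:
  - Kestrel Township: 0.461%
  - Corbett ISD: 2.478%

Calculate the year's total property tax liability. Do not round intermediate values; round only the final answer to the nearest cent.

$11,103.25

Uncapped assessed value = $1,118,550 × 0.37 = $413,863.5
Cap limit = $359,800 × 1.05 = $377,790
Taxable assessed value = min($413,863.5, $377,790) = $377,790 (cap binds)
Kestrel Township: $377,790 × 0.00461 = $1,741.6119
Corbett ISD: $377,790 × 0.02478 = $9,361.6362
Total = $11,103.2481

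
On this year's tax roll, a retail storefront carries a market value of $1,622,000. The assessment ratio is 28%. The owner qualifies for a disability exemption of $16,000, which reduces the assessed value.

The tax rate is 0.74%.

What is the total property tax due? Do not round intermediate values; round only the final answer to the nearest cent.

$3,242.38

Assessed value = $1,622,000 × 0.28 = $454,160
Taxable value = $454,160 − $16,000 = $438,160
Tax = $438,160 × 0.0074 = $3,242.384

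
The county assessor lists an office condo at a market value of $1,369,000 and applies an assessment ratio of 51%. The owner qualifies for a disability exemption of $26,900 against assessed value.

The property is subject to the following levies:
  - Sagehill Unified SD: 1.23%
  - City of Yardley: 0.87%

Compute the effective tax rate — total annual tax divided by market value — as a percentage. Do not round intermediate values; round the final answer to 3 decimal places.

1.030%

Assessed value = $1,369,000 × 0.51 = $698,190
Taxable value = $698,190 − $26,900 = $671,290
Sagehill Unified SD: $671,290 × 0.0123 = $8,256.867
City of Yardley: $671,290 × 0.0087 = $5,840.223
Total tax = $14,097.09
Effective rate = $14,097.09 ÷ $1,369,000 = 1.030% of market value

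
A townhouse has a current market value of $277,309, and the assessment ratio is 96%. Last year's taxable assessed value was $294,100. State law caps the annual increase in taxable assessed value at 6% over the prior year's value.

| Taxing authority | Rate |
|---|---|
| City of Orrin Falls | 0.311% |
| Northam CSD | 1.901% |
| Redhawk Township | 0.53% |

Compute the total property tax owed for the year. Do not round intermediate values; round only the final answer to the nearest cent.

Uncapped assessed value = $277,309 × 0.96 = $266,216.64
Cap limit = $294,100 × 1.06 = $311,746
Taxable assessed value = min($266,216.64, $311,746) = $266,216.64 (cap does not bind)
City of Orrin Falls: $266,216.64 × 0.00311 = $827.9337504
Northam CSD: $266,216.64 × 0.01901 = $5,060.7783264
Redhawk Township: $266,216.64 × 0.0053 = $1,410.948192
Total = $7,299.6602688

$7,299.66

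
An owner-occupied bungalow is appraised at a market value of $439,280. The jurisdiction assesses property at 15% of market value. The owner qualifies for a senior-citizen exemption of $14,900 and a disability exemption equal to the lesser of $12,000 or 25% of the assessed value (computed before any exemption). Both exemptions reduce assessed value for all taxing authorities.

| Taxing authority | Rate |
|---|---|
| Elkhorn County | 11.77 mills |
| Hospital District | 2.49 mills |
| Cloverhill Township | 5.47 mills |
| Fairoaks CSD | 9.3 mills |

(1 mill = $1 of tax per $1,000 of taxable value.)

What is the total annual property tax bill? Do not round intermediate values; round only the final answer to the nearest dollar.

$1,132

Assessed value = $439,280 × 0.15 = $65,892
Disability exemption = min($12,000, 25% × $65,892) = min($12,000, $16,473) = $12,000 (dollar cap binds)
Taxable value = $65,892 − $14,900 − $12,000 = $38,992
Elkhorn County: $38,992 × 0.01177 = $458.93584
Hospital District: $38,992 × 0.00249 = $97.09008
Cloverhill Township: $38,992 × 0.00547 = $213.28624
Fairoaks CSD: $38,992 × 0.0093 = $362.6256
Total = $1,131.93776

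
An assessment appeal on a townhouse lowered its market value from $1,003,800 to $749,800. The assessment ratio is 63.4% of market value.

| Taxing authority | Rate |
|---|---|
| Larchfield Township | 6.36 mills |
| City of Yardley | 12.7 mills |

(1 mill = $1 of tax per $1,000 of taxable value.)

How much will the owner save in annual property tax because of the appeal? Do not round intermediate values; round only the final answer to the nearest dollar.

$3,069

Old assessed value = $1,003,800 × 0.634 = $636,409.2
New assessed value = $749,800 × 0.634 = $475,373.2
Combined rate = 0.00636 + 0.0127 = 0.01906
Old tax = $636,409.2 × 0.01906 = $12,129.959352
New tax = $475,373.2 × 0.01906 = $9,060.613192
Reduction = $12,129.959352 − $9,060.613192 = $3,069.34616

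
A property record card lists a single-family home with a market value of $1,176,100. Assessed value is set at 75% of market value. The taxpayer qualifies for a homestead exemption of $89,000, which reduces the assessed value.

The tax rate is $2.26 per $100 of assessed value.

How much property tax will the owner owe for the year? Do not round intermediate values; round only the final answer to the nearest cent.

Assessed value = $1,176,100 × 0.75 = $882,075
Taxable value = $882,075 − $89,000 = $793,075
Tax = $793,075 × 0.0226 = $17,923.495

$17,923.50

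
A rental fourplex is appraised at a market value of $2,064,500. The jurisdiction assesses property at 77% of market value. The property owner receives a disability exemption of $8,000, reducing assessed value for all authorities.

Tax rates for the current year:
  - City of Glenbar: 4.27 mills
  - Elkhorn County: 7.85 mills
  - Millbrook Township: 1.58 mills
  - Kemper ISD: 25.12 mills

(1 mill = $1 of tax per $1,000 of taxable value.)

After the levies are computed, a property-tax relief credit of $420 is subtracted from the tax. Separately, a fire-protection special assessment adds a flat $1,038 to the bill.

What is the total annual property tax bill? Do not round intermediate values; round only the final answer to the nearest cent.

Assessed value = $2,064,500 × 0.77 = $1,589,665
Taxable value = $1,589,665 − $8,000 = $1,581,665
City of Glenbar: $1,581,665 × 0.00427 = $6,753.70955
Elkhorn County: $1,581,665 × 0.00785 = $12,416.07025
Millbrook Township: $1,581,665 × 0.00158 = $2,499.0307
Kemper ISD: $1,581,665 × 0.02512 = $39,731.4248
Levies subtotal = $61,400.2353
After credit = $61,400.2353 − $420 = $60,980.2353
Total = $60,980.2353 + $1,038 = $62,018.2353

$62,018.24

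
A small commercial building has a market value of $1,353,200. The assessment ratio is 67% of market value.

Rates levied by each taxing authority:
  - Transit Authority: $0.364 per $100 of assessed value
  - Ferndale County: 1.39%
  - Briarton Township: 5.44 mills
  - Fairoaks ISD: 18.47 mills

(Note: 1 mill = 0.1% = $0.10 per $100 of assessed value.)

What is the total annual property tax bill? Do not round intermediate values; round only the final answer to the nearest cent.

Assessed value = $1,353,200 × 0.67 = $906,644
Transit Authority: $906,644 × 0.00364 = $3,300.18416
Ferndale County: $906,644 × 0.0139 = $12,602.3516
Briarton Township: $906,644 × 0.00544 = $4,932.14336
Fairoaks ISD: $906,644 × 0.01847 = $16,745.71468
Total = $37,580.3938

$37,580.39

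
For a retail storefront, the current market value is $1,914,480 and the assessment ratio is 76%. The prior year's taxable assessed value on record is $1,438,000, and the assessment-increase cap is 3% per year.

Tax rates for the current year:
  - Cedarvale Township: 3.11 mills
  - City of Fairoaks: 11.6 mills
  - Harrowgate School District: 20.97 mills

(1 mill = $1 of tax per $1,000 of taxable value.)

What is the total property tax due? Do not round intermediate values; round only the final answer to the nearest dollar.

$51,915

Uncapped assessed value = $1,914,480 × 0.76 = $1,455,004.8
Cap limit = $1,438,000 × 1.03 = $1,481,140
Taxable assessed value = min($1,455,004.8, $1,481,140) = $1,455,004.8 (cap does not bind)
Cedarvale Township: $1,455,004.8 × 0.00311 = $4,525.064928
City of Fairoaks: $1,455,004.8 × 0.0116 = $16,878.05568
Harrowgate School District: $1,455,004.8 × 0.02097 = $30,511.450656
Total = $51,914.571264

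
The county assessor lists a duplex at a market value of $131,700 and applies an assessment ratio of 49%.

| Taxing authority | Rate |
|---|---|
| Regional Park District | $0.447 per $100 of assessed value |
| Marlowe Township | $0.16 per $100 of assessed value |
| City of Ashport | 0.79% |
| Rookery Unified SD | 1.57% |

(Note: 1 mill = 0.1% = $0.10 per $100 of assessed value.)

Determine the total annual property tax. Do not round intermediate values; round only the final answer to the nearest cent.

Assessed value = $131,700 × 0.49 = $64,533
Regional Park District: $64,533 × 0.00447 = $288.46251
Marlowe Township: $64,533 × 0.0016 = $103.2528
City of Ashport: $64,533 × 0.0079 = $509.8107
Rookery Unified SD: $64,533 × 0.0157 = $1,013.1681
Total = $1,914.69411

$1,914.69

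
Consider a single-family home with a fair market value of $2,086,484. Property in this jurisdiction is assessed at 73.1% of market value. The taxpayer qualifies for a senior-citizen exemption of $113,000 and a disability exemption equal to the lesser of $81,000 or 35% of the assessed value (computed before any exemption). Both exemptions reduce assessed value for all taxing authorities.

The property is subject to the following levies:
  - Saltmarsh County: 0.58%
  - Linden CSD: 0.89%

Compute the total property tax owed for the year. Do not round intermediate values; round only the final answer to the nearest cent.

$19,568.93

Assessed value = $2,086,484 × 0.731 = $1,525,219.804
Disability exemption = min($81,000, 35% × $1,525,219.804) = min($81,000, $533,826.9314) = $81,000 (dollar cap binds)
Taxable value = $1,525,219.804 − $113,000 − $81,000 = $1,331,219.804
Saltmarsh County: $1,331,219.804 × 0.0058 = $7,721.0748632
Linden CSD: $1,331,219.804 × 0.0089 = $11,847.8562556
Total = $19,568.9311188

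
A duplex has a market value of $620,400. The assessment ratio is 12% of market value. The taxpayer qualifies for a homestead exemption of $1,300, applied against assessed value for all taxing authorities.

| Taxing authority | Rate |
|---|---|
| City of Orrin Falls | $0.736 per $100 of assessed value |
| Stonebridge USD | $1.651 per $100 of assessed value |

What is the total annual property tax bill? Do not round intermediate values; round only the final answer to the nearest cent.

Assessed value = $620,400 × 0.12 = $74,448
Taxable value = $74,448 − $1,300 = $73,148
City of Orrin Falls: $73,148 × 0.00736 = $538.36928
Stonebridge USD: $73,148 × 0.01651 = $1,207.67348
Total = $538.36928 + $1,207.67348 = $1,746.04276

$1,746.04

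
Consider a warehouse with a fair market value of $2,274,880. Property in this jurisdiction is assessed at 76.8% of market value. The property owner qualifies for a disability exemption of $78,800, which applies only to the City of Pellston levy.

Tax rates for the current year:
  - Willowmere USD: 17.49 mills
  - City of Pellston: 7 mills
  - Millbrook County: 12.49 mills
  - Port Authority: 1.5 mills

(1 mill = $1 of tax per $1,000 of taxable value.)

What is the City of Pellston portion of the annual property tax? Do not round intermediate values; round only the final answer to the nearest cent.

Assessed value = $2,274,880 × 0.768 = $1,747,107.84
City of Pellston taxable value = $1,747,107.84 − $78,800 = $1,668,307.84
City of Pellston levy = $1,668,307.84 × 0.007 = $11,678.15488

$11,678.15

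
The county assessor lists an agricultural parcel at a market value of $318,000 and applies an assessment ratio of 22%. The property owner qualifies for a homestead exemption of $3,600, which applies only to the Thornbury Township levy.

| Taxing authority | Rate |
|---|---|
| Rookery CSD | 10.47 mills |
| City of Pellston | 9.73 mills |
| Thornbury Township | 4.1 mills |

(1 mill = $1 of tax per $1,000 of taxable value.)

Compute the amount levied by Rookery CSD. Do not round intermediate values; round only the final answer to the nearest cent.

$732.48

Assessed value = $318,000 × 0.22 = $69,960
Rookery CSD taxable value = $69,960 (exemption does not apply)
Rookery CSD levy = $69,960 × 0.01047 = $732.4812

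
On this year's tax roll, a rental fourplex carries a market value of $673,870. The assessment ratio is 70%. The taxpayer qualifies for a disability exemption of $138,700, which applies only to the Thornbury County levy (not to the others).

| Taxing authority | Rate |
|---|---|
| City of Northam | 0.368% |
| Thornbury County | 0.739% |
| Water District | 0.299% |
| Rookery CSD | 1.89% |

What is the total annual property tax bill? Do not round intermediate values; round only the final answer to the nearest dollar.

Assessed value = $673,870 × 0.7 = $471,709
City of Northam: $471,709 × 0.00368 = $1,735.88912
Thornbury County: ($471,709 − $138,700) × 0.00739 = $333,009 × 0.00739 = $2,460.93651
Water District: $471,709 × 0.00299 = $1,410.40991
Rookery CSD: $471,709 × 0.0189 = $8,915.3001
Total = $14,522.53564

$14,523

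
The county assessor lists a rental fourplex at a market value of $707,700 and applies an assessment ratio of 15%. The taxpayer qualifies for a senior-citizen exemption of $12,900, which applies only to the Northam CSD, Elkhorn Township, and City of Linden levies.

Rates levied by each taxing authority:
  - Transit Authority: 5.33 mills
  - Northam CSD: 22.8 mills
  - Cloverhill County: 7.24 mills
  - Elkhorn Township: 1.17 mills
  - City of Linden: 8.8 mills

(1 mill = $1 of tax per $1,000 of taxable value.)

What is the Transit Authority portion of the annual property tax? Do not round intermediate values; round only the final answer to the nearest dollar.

$566

Assessed value = $707,700 × 0.15 = $106,155
Transit Authority taxable value = $106,155 (exemption does not apply)
Transit Authority levy = $106,155 × 0.00533 = $565.80615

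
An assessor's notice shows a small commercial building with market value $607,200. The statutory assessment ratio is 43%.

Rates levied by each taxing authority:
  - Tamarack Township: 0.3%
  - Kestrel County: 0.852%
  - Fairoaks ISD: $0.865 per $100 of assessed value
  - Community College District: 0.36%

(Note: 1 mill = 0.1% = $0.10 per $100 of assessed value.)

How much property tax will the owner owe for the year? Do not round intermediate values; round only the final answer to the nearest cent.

$6,206.25

Assessed value = $607,200 × 0.43 = $261,096
Tamarack Township: $261,096 × 0.003 = $783.288
Kestrel County: $261,096 × 0.00852 = $2,224.53792
Fairoaks ISD: $261,096 × 0.00865 = $2,258.4804
Community College District: $261,096 × 0.0036 = $939.9456
Total = $6,206.25192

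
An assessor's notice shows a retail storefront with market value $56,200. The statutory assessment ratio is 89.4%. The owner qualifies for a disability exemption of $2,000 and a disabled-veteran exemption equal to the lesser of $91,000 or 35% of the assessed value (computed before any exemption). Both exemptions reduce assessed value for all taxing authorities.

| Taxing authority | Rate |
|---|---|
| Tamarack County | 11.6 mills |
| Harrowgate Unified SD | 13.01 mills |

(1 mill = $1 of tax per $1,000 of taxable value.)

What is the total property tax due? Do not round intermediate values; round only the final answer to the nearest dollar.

$754

Assessed value = $56,200 × 0.894 = $50,242.8
Disabled-veteran exemption = min($91,000, 35% × $50,242.8) = min($91,000, $17,584.98) = $17,584.98 (percentage binds)
Taxable value = $50,242.8 − $2,000 − $17,584.98 = $30,657.82
Tamarack County: $30,657.82 × 0.0116 = $355.630712
Harrowgate Unified SD: $30,657.82 × 0.01301 = $398.8582382
Total = $754.4889502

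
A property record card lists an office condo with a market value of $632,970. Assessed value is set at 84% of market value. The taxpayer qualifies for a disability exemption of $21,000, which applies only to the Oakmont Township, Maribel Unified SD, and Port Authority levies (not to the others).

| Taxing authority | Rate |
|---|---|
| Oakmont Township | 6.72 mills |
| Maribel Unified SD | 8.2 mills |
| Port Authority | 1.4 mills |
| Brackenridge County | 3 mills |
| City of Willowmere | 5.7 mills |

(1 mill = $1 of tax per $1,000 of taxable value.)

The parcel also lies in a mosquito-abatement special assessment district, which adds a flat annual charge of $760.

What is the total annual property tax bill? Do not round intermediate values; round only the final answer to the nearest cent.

Assessed value = $632,970 × 0.84 = $531,694.8
Oakmont Township: ($531,694.8 − $21,000) × 0.00672 = $510,694.8 × 0.00672 = $3,431.869056
Maribel Unified SD: ($531,694.8 − $21,000) × 0.0082 = $510,694.8 × 0.0082 = $4,187.69736
Port Authority: ($531,694.8 − $21,000) × 0.0014 = $510,694.8 × 0.0014 = $714.97272
Brackenridge County: $531,694.8 × 0.003 = $1,595.0844
City of Willowmere: $531,694.8 × 0.0057 = $3,030.66036
Levies subtotal = $12,960.283896
Total = $12,960.283896 + $760 = $13,720.283896

$13,720.28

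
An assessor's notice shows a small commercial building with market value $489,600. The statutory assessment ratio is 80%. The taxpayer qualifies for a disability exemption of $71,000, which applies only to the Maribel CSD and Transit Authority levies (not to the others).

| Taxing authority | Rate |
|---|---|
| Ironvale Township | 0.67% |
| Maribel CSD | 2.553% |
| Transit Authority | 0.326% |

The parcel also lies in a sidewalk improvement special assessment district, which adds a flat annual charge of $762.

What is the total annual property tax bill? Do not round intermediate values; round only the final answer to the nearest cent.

$12,618.63

Assessed value = $489,600 × 0.8 = $391,680
Ironvale Township: $391,680 × 0.0067 = $2,624.256
Maribel CSD: ($391,680 − $71,000) × 0.02553 = $320,680 × 0.02553 = $8,186.9604
Transit Authority: ($391,680 − $71,000) × 0.00326 = $320,680 × 0.00326 = $1,045.4168
Levies subtotal = $11,856.6332
Total = $11,856.6332 + $762 = $12,618.6332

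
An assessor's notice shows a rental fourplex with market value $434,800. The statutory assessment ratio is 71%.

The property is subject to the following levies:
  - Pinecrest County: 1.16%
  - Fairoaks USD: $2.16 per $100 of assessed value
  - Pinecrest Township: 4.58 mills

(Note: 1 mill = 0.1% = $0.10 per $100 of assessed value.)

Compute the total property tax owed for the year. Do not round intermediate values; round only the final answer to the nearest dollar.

$11,663

Assessed value = $434,800 × 0.71 = $308,708
Pinecrest County: $308,708 × 0.0116 = $3,581.0128
Fairoaks USD: $308,708 × 0.0216 = $6,668.0928
Pinecrest Township: $308,708 × 0.00458 = $1,413.88264
Total = $11,662.98824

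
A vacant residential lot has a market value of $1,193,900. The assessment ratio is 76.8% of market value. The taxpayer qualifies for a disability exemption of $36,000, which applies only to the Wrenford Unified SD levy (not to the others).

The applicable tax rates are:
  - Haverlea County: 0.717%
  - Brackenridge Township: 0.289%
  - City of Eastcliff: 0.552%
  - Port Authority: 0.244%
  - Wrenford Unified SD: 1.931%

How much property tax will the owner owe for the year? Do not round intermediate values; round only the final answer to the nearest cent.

$33,533.28

Assessed value = $1,193,900 × 0.768 = $916,915.2
Haverlea County: $916,915.2 × 0.00717 = $6,574.281984
Brackenridge Township: $916,915.2 × 0.00289 = $2,649.884928
City of Eastcliff: $916,915.2 × 0.00552 = $5,061.371904
Port Authority: $916,915.2 × 0.00244 = $2,237.273088
Wrenford Unified SD: ($916,915.2 − $36,000) × 0.01931 = $880,915.2 × 0.01931 = $17,010.472512
Total = $33,533.284416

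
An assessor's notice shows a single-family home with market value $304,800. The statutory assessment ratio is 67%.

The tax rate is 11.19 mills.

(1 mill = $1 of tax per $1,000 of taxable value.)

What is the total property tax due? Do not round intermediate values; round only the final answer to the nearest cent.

Assessed value = $304,800 × 0.67 = $204,216
Tax = $204,216 × 0.01119 = $2,285.17704

$2,285.18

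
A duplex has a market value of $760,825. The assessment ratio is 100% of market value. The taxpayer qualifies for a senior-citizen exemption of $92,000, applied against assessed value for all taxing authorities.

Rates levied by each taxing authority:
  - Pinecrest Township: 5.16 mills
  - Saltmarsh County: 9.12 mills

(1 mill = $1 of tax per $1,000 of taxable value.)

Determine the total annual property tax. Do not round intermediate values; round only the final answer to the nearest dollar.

Assessed value = $760,825 × 1 = $760,825
Taxable value = $760,825 − $92,000 = $668,825
Pinecrest Township: $668,825 × 0.00516 = $3,451.137
Saltmarsh County: $668,825 × 0.00912 = $6,099.684
Total = $3,451.137 + $6,099.684 = $9,550.821

$9,551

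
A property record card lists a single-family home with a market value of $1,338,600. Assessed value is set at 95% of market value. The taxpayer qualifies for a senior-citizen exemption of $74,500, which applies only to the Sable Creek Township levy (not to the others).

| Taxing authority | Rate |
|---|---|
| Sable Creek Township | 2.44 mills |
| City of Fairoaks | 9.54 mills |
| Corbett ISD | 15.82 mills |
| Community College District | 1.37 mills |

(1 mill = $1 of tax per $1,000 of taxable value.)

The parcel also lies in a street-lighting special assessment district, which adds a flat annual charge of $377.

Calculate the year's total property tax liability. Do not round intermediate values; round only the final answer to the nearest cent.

$37,289.83

Assessed value = $1,338,600 × 0.95 = $1,271,670
Sable Creek Township: ($1,271,670 − $74,500) × 0.00244 = $1,197,170 × 0.00244 = $2,921.0948
City of Fairoaks: $1,271,670 × 0.00954 = $12,131.7318
Corbett ISD: $1,271,670 × 0.01582 = $20,117.8194
Community College District: $1,271,670 × 0.00137 = $1,742.1879
Levies subtotal = $36,912.8339
Total = $36,912.8339 + $377 = $37,289.8339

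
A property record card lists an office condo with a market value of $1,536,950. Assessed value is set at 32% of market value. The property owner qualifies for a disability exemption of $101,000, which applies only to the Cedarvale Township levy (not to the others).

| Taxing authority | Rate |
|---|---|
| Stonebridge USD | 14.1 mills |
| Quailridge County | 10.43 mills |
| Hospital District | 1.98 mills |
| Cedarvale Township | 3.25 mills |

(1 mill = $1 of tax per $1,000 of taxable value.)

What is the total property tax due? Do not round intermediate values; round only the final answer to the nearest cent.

$14,308.43

Assessed value = $1,536,950 × 0.32 = $491,824
Stonebridge USD: $491,824 × 0.0141 = $6,934.7184
Quailridge County: $491,824 × 0.01043 = $5,129.72432
Hospital District: $491,824 × 0.00198 = $973.81152
Cedarvale Township: ($491,824 − $101,000) × 0.00325 = $390,824 × 0.00325 = $1,270.178
Total = $14,308.43224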